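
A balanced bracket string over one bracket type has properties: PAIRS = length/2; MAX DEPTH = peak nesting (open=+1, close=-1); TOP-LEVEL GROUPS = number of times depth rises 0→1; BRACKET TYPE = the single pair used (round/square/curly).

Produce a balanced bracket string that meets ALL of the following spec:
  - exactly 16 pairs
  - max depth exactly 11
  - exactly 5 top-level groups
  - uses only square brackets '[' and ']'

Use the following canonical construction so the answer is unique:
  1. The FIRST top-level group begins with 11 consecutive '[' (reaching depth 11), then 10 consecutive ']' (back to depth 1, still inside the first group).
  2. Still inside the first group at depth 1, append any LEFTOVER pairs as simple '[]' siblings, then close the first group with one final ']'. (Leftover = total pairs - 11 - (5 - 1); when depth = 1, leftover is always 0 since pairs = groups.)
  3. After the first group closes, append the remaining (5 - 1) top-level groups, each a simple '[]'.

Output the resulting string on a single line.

Spec: pairs=16 depth=11 groups=5
Leftover pairs = 16 - 11 - (5-1) = 1
First group: deep chain of depth 11 + 1 sibling pairs
Remaining 4 groups: simple '[]' each

Answer: [[[[[[[[[[[]]]]]]]]]][]][][][][]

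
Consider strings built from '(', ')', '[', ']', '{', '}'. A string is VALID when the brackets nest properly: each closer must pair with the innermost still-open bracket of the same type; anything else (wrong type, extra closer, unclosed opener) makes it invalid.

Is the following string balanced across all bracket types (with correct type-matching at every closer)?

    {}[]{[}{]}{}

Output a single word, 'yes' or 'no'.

pos 0: push '{'; stack = {
pos 1: '}' matches '{'; pop; stack = (empty)
pos 2: push '['; stack = [
pos 3: ']' matches '['; pop; stack = (empty)
pos 4: push '{'; stack = {
pos 5: push '['; stack = {[
pos 6: saw closer '}' but top of stack is '[' (expected ']') → INVALID
Verdict: type mismatch at position 6: '}' closes '[' → no

Answer: no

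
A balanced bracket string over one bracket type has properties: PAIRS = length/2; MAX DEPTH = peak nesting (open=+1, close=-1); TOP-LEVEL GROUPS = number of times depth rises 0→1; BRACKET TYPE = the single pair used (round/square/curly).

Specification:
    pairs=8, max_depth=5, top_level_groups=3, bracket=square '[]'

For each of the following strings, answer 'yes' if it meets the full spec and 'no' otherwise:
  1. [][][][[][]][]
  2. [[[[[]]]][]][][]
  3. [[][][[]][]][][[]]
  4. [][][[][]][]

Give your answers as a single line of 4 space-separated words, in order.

String 1 '[][][][[][]][]': depth seq [1 0 1 0 1 0 1 2 1 2 1 0 1 0]
  -> pairs=7 depth=2 groups=5 -> no
String 2 '[[[[[]]]][]][][]': depth seq [1 2 3 4 5 4 3 2 1 2 1 0 1 0 1 0]
  -> pairs=8 depth=5 groups=3 -> yes
String 3 '[[][][[]][]][][[]]': depth seq [1 2 1 2 1 2 3 2 1 2 1 0 1 0 1 2 1 0]
  -> pairs=9 depth=3 groups=3 -> no
String 4 '[][][[][]][]': depth seq [1 0 1 0 1 2 1 2 1 0 1 0]
  -> pairs=6 depth=2 groups=4 -> no

Answer: no yes no no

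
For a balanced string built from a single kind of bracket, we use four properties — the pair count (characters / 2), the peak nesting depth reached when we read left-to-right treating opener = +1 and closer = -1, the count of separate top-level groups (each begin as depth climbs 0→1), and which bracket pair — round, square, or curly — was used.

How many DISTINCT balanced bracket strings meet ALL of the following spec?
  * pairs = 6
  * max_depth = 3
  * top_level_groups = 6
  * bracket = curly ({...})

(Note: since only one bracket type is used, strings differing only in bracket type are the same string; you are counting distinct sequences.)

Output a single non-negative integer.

Spec: pairs=6 depth=3 groups=6
Count(depth <= 3) = 1
Count(depth <= 2) = 1
Count(depth == 3) = 1 - 1 = 0

Answer: 0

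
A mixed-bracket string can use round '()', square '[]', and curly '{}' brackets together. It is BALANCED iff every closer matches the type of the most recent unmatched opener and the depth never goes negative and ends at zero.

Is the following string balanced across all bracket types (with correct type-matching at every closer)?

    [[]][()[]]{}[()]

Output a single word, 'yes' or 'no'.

pos 0: push '['; stack = [
pos 1: push '['; stack = [[
pos 2: ']' matches '['; pop; stack = [
pos 3: ']' matches '['; pop; stack = (empty)
pos 4: push '['; stack = [
pos 5: push '('; stack = [(
pos 6: ')' matches '('; pop; stack = [
pos 7: push '['; stack = [[
pos 8: ']' matches '['; pop; stack = [
pos 9: ']' matches '['; pop; stack = (empty)
pos 10: push '{'; stack = {
pos 11: '}' matches '{'; pop; stack = (empty)
pos 12: push '['; stack = [
pos 13: push '('; stack = [(
pos 14: ')' matches '('; pop; stack = [
pos 15: ']' matches '['; pop; stack = (empty)
end: stack empty → VALID
Verdict: properly nested → yes

Answer: yes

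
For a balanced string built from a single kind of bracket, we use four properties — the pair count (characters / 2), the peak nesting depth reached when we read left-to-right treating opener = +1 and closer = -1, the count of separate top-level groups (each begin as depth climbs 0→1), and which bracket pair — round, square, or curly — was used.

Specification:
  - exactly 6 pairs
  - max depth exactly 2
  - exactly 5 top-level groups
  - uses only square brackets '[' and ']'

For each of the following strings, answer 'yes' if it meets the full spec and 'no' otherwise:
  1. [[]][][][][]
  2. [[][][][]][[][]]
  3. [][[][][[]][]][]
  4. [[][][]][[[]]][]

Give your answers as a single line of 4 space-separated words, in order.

Answer: yes no no no

Derivation:
String 1 '[[]][][][][]': depth seq [1 2 1 0 1 0 1 0 1 0 1 0]
  -> pairs=6 depth=2 groups=5 -> yes
String 2 '[[][][][]][[][]]': depth seq [1 2 1 2 1 2 1 2 1 0 1 2 1 2 1 0]
  -> pairs=8 depth=2 groups=2 -> no
String 3 '[][[][][[]][]][]': depth seq [1 0 1 2 1 2 1 2 3 2 1 2 1 0 1 0]
  -> pairs=8 depth=3 groups=3 -> no
String 4 '[[][][]][[[]]][]': depth seq [1 2 1 2 1 2 1 0 1 2 3 2 1 0 1 0]
  -> pairs=8 depth=3 groups=3 -> no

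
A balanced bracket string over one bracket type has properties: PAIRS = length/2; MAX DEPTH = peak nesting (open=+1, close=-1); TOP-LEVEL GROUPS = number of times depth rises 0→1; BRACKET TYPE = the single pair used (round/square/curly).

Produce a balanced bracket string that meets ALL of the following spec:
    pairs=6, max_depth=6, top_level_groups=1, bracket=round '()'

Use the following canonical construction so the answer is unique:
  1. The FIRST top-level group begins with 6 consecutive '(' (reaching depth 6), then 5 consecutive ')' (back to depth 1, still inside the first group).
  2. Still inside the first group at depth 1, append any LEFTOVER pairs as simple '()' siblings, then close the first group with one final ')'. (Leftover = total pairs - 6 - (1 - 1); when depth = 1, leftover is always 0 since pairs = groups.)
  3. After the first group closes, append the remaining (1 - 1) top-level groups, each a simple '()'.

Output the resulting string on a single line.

Answer: (((((())))))

Derivation:
Spec: pairs=6 depth=6 groups=1
Leftover pairs = 6 - 6 - (1-1) = 0
First group: deep chain of depth 6 + 0 sibling pairs
Remaining 0 groups: simple '()' each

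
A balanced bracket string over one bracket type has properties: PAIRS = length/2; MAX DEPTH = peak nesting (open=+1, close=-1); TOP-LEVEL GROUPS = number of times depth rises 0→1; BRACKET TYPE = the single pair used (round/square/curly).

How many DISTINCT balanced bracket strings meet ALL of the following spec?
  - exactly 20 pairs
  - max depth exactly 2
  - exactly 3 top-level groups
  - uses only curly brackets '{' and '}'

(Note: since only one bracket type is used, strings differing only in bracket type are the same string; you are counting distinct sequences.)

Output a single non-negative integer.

Answer: 171

Derivation:
Spec: pairs=20 depth=2 groups=3
Count(depth <= 2) = 171
Count(depth <= 1) = 0
Count(depth == 2) = 171 - 0 = 171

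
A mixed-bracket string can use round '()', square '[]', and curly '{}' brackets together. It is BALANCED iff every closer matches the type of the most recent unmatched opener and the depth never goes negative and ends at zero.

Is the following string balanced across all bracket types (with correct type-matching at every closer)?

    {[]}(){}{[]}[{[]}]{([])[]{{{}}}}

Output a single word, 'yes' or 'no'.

Answer: yes

Derivation:
pos 0: push '{'; stack = {
pos 1: push '['; stack = {[
pos 2: ']' matches '['; pop; stack = {
pos 3: '}' matches '{'; pop; stack = (empty)
pos 4: push '('; stack = (
pos 5: ')' matches '('; pop; stack = (empty)
pos 6: push '{'; stack = {
pos 7: '}' matches '{'; pop; stack = (empty)
pos 8: push '{'; stack = {
pos 9: push '['; stack = {[
pos 10: ']' matches '['; pop; stack = {
pos 11: '}' matches '{'; pop; stack = (empty)
pos 12: push '['; stack = [
pos 13: push '{'; stack = [{
pos 14: push '['; stack = [{[
pos 15: ']' matches '['; pop; stack = [{
pos 16: '}' matches '{'; pop; stack = [
pos 17: ']' matches '['; pop; stack = (empty)
pos 18: push '{'; stack = {
pos 19: push '('; stack = {(
pos 20: push '['; stack = {([
pos 21: ']' matches '['; pop; stack = {(
pos 22: ')' matches '('; pop; stack = {
pos 23: push '['; stack = {[
pos 24: ']' matches '['; pop; stack = {
pos 25: push '{'; stack = {{
pos 26: push '{'; stack = {{{
pos 27: push '{'; stack = {{{{
pos 28: '}' matches '{'; pop; stack = {{{
pos 29: '}' matches '{'; pop; stack = {{
pos 30: '}' matches '{'; pop; stack = {
pos 31: '}' matches '{'; pop; stack = (empty)
end: stack empty → VALID
Verdict: properly nested → yes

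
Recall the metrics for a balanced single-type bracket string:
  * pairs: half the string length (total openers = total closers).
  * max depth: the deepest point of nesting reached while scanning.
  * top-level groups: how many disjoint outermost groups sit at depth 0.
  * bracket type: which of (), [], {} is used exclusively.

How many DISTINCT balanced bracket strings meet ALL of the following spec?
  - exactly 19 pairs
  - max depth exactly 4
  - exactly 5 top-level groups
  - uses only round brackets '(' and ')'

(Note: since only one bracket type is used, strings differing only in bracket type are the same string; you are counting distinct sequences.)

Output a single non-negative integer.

Answer: 28770615

Derivation:
Spec: pairs=19 depth=4 groups=5
Count(depth <= 4) = 32771895
Count(depth <= 3) = 4001280
Count(depth == 4) = 32771895 - 4001280 = 28770615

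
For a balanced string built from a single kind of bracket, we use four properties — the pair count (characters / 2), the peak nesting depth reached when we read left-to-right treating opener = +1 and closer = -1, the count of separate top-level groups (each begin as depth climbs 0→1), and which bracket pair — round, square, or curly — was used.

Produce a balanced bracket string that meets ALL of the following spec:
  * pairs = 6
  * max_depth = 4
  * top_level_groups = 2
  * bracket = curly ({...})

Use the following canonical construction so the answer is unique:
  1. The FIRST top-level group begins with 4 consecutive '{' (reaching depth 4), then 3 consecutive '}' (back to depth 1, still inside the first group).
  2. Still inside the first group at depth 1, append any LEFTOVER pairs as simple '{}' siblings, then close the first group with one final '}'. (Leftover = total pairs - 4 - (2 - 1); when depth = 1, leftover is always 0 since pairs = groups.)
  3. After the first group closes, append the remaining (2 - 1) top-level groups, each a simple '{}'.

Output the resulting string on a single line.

Answer: {{{{}}}{}}{}

Derivation:
Spec: pairs=6 depth=4 groups=2
Leftover pairs = 6 - 4 - (2-1) = 1
First group: deep chain of depth 4 + 1 sibling pairs
Remaining 1 groups: simple '{}' each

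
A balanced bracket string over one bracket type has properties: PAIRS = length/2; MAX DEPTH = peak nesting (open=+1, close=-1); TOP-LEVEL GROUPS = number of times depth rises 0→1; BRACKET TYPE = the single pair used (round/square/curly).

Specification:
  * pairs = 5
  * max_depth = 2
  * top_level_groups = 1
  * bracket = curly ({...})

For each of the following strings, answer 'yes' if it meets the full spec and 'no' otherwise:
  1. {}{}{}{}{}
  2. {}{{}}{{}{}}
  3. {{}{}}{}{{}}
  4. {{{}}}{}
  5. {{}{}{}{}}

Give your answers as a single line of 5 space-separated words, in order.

Answer: no no no no yes

Derivation:
String 1 '{}{}{}{}{}': depth seq [1 0 1 0 1 0 1 0 1 0]
  -> pairs=5 depth=1 groups=5 -> no
String 2 '{}{{}}{{}{}}': depth seq [1 0 1 2 1 0 1 2 1 2 1 0]
  -> pairs=6 depth=2 groups=3 -> no
String 3 '{{}{}}{}{{}}': depth seq [1 2 1 2 1 0 1 0 1 2 1 0]
  -> pairs=6 depth=2 groups=3 -> no
String 4 '{{{}}}{}': depth seq [1 2 3 2 1 0 1 0]
  -> pairs=4 depth=3 groups=2 -> no
String 5 '{{}{}{}{}}': depth seq [1 2 1 2 1 2 1 2 1 0]
  -> pairs=5 depth=2 groups=1 -> yes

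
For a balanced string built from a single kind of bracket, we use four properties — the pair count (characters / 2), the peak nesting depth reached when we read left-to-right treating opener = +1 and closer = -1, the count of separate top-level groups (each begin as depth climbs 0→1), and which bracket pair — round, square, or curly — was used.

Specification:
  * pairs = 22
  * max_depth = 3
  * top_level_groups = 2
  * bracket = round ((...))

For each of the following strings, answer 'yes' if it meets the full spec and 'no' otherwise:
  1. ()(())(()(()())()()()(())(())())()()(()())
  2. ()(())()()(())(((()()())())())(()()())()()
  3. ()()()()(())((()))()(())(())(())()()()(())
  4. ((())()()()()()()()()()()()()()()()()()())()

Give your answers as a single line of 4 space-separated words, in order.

String 1 '()(())(()(()())()()()(())(())())()()(()())': depth seq [1 0 1 2 1 0 1 2 1 2 3 2 3 2 1 2 1 2 1 2 1 2 3 2 1 2 3 2 1 2 1 0 1 0 1 0 1 2 1 2 1 0]
  -> pairs=21 depth=3 groups=6 -> no
String 2 '()(())()()(())(((()()())())())(()()())()()': depth seq [1 0 1 2 1 0 1 0 1 0 1 2 1 0 1 2 3 4 3 4 3 4 3 2 3 2 1 2 1 0 1 2 1 2 1 2 1 0 1 0 1 0]
  -> pairs=21 depth=4 groups=9 -> no
String 3 '()()()()(())((()))()(())(())(())()()()(())': depth seq [1 0 1 0 1 0 1 0 1 2 1 0 1 2 3 2 1 0 1 0 1 2 1 0 1 2 1 0 1 2 1 0 1 0 1 0 1 0 1 2 1 0]
  -> pairs=21 depth=3 groups=14 -> no
String 4 '((())()()()()()()()()()()()()()()()()()())()': depth seq [1 2 3 2 1 2 1 2 1 2 1 2 1 2 1 2 1 2 1 2 1 2 1 2 1 2 1 2 1 2 1 2 1 2 1 2 1 2 1 2 1 0 1 0]
  -> pairs=22 depth=3 groups=2 -> yes

Answer: no no no yes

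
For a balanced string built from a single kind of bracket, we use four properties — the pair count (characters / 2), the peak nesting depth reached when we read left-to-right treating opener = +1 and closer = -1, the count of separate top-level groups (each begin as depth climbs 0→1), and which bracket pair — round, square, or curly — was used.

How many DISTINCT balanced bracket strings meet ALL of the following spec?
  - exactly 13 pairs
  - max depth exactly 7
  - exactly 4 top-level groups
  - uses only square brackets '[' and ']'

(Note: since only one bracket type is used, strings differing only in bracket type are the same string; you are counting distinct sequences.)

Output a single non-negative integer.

Spec: pairs=13 depth=7 groups=4
Count(depth <= 7) = 89764
Count(depth <= 6) = 86716
Count(depth == 7) = 89764 - 86716 = 3048

Answer: 3048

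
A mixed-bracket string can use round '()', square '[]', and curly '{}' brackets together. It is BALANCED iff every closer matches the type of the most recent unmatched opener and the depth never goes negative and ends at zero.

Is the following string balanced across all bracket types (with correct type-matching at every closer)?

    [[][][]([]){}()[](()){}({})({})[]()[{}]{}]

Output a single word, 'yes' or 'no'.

Answer: yes

Derivation:
pos 0: push '['; stack = [
pos 1: push '['; stack = [[
pos 2: ']' matches '['; pop; stack = [
pos 3: push '['; stack = [[
pos 4: ']' matches '['; pop; stack = [
pos 5: push '['; stack = [[
pos 6: ']' matches '['; pop; stack = [
pos 7: push '('; stack = [(
pos 8: push '['; stack = [([
pos 9: ']' matches '['; pop; stack = [(
pos 10: ')' matches '('; pop; stack = [
pos 11: push '{'; stack = [{
pos 12: '}' matches '{'; pop; stack = [
pos 13: push '('; stack = [(
pos 14: ')' matches '('; pop; stack = [
pos 15: push '['; stack = [[
pos 16: ']' matches '['; pop; stack = [
pos 17: push '('; stack = [(
pos 18: push '('; stack = [((
pos 19: ')' matches '('; pop; stack = [(
pos 20: ')' matches '('; pop; stack = [
pos 21: push '{'; stack = [{
pos 22: '}' matches '{'; pop; stack = [
pos 23: push '('; stack = [(
pos 24: push '{'; stack = [({
pos 25: '}' matches '{'; pop; stack = [(
pos 26: ')' matches '('; pop; stack = [
pos 27: push '('; stack = [(
pos 28: push '{'; stack = [({
pos 29: '}' matches '{'; pop; stack = [(
pos 30: ')' matches '('; pop; stack = [
pos 31: push '['; stack = [[
pos 32: ']' matches '['; pop; stack = [
pos 33: push '('; stack = [(
pos 34: ')' matches '('; pop; stack = [
pos 35: push '['; stack = [[
pos 36: push '{'; stack = [[{
pos 37: '}' matches '{'; pop; stack = [[
pos 38: ']' matches '['; pop; stack = [
pos 39: push '{'; stack = [{
pos 40: '}' matches '{'; pop; stack = [
pos 41: ']' matches '['; pop; stack = (empty)
end: stack empty → VALID
Verdict: properly nested → yes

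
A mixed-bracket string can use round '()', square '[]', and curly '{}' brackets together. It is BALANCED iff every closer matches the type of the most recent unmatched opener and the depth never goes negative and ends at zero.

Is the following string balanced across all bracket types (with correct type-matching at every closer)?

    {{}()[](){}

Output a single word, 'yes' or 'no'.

Answer: no

Derivation:
pos 0: push '{'; stack = {
pos 1: push '{'; stack = {{
pos 2: '}' matches '{'; pop; stack = {
pos 3: push '('; stack = {(
pos 4: ')' matches '('; pop; stack = {
pos 5: push '['; stack = {[
pos 6: ']' matches '['; pop; stack = {
pos 7: push '('; stack = {(
pos 8: ')' matches '('; pop; stack = {
pos 9: push '{'; stack = {{
pos 10: '}' matches '{'; pop; stack = {
end: stack still non-empty ({) → INVALID
Verdict: unclosed openers at end: { → no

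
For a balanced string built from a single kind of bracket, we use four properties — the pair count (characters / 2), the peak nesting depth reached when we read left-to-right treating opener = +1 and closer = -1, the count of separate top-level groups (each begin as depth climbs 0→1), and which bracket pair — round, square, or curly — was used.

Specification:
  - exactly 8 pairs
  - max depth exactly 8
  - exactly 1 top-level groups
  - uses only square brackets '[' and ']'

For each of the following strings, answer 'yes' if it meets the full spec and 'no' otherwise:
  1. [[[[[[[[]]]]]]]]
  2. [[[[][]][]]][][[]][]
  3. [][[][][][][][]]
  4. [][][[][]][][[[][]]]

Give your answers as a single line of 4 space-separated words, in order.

String 1 '[[[[[[[[]]]]]]]]': depth seq [1 2 3 4 5 6 7 8 7 6 5 4 3 2 1 0]
  -> pairs=8 depth=8 groups=1 -> yes
String 2 '[[[[][]][]]][][[]][]': depth seq [1 2 3 4 3 4 3 2 3 2 1 0 1 0 1 2 1 0 1 0]
  -> pairs=10 depth=4 groups=4 -> no
String 3 '[][[][][][][][]]': depth seq [1 0 1 2 1 2 1 2 1 2 1 2 1 2 1 0]
  -> pairs=8 depth=2 groups=2 -> no
String 4 '[][][[][]][][[[][]]]': depth seq [1 0 1 0 1 2 1 2 1 0 1 0 1 2 3 2 3 2 1 0]
  -> pairs=10 depth=3 groups=5 -> no

Answer: yes no no no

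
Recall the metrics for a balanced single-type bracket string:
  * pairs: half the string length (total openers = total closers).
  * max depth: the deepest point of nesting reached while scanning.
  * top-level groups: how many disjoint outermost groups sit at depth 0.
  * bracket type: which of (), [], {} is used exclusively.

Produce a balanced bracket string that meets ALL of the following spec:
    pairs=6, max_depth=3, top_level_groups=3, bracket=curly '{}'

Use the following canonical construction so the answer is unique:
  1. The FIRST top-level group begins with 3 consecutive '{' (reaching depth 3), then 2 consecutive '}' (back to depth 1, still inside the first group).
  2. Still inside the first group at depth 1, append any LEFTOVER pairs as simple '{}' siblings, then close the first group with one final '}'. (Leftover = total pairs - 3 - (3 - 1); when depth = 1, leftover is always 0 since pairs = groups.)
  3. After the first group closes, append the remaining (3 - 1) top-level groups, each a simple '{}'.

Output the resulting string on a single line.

Answer: {{{}}{}}{}{}

Derivation:
Spec: pairs=6 depth=3 groups=3
Leftover pairs = 6 - 3 - (3-1) = 1
First group: deep chain of depth 3 + 1 sibling pairs
Remaining 2 groups: simple '{}' each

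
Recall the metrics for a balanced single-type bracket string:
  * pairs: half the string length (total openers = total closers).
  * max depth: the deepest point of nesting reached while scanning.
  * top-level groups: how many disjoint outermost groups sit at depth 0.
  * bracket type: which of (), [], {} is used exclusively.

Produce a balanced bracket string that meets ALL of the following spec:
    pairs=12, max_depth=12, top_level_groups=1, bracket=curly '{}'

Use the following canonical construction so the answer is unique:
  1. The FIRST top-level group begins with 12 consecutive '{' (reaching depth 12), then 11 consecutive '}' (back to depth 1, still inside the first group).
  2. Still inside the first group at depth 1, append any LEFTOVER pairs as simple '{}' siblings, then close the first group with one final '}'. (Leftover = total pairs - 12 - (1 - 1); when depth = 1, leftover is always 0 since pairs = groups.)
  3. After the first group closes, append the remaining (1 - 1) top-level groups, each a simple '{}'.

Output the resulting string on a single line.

Answer: {{{{{{{{{{{{}}}}}}}}}}}}

Derivation:
Spec: pairs=12 depth=12 groups=1
Leftover pairs = 12 - 12 - (1-1) = 0
First group: deep chain of depth 12 + 0 sibling pairs
Remaining 0 groups: simple '{}' each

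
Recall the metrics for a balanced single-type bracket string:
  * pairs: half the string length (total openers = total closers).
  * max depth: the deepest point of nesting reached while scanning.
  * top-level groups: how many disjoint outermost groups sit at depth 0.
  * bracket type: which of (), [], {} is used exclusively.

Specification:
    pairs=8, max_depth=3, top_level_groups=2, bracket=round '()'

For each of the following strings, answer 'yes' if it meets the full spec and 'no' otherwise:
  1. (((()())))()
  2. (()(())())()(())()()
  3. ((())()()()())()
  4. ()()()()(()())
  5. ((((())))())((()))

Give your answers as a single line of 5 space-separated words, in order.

String 1 '(((()())))()': depth seq [1 2 3 4 3 4 3 2 1 0 1 0]
  -> pairs=6 depth=4 groups=2 -> no
String 2 '(()(())())()(())()()': depth seq [1 2 1 2 3 2 1 2 1 0 1 0 1 2 1 0 1 0 1 0]
  -> pairs=10 depth=3 groups=5 -> no
String 3 '((())()()()())()': depth seq [1 2 3 2 1 2 1 2 1 2 1 2 1 0 1 0]
  -> pairs=8 depth=3 groups=2 -> yes
String 4 '()()()()(()())': depth seq [1 0 1 0 1 0 1 0 1 2 1 2 1 0]
  -> pairs=7 depth=2 groups=5 -> no
String 5 '((((())))())((()))': depth seq [1 2 3 4 5 4 3 2 1 2 1 0 1 2 3 2 1 0]
  -> pairs=9 depth=5 groups=2 -> no

Answer: no no yes no no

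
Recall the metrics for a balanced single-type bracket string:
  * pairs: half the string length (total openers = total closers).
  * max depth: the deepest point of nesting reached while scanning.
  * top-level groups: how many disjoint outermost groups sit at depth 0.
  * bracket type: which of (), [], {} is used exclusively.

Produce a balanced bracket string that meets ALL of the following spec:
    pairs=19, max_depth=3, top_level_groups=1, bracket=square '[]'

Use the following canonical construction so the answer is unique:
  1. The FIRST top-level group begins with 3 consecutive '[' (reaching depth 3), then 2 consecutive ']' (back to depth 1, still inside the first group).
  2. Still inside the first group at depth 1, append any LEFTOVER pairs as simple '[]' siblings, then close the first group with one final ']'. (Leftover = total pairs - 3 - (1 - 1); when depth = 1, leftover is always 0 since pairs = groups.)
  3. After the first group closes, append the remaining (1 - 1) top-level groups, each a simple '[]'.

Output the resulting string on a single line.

Answer: [[[]][][][][][][][][][][][][][][][][]]

Derivation:
Spec: pairs=19 depth=3 groups=1
Leftover pairs = 19 - 3 - (1-1) = 16
First group: deep chain of depth 3 + 16 sibling pairs
Remaining 0 groups: simple '[]' each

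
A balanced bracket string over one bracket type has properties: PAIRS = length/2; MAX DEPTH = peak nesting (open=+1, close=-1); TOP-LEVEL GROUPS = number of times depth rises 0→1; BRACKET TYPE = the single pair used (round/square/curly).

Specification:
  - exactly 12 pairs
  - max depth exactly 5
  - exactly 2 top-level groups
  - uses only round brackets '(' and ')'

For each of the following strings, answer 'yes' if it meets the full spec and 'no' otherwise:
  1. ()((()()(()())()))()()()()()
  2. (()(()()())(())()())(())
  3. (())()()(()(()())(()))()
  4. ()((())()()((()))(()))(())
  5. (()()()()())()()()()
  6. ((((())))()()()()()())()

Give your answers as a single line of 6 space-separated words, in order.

Answer: no no no no no yes

Derivation:
String 1 '()((()()(()())()))()()()()()': depth seq [1 0 1 2 3 2 3 2 3 4 3 4 3 2 3 2 1 0 1 0 1 0 1 0 1 0 1 0]
  -> pairs=14 depth=4 groups=7 -> no
String 2 '(()(()()())(())()())(())': depth seq [1 2 1 2 3 2 3 2 3 2 1 2 3 2 1 2 1 2 1 0 1 2 1 0]
  -> pairs=12 depth=3 groups=2 -> no
String 3 '(())()()(()(()())(()))()': depth seq [1 2 1 0 1 0 1 0 1 2 1 2 3 2 3 2 1 2 3 2 1 0 1 0]
  -> pairs=12 depth=3 groups=5 -> no
String 4 '()((())()()((()))(()))(())': depth seq [1 0 1 2 3 2 1 2 1 2 1 2 3 4 3 2 1 2 3 2 1 0 1 2 1 0]
  -> pairs=13 depth=4 groups=3 -> no
String 5 '(()()()()())()()()()': depth seq [1 2 1 2 1 2 1 2 1 2 1 0 1 0 1 0 1 0 1 0]
  -> pairs=10 depth=2 groups=5 -> no
String 6 '((((())))()()()()()())()': depth seq [1 2 3 4 5 4 3 2 1 2 1 2 1 2 1 2 1 2 1 2 1 0 1 0]
  -> pairs=12 depth=5 groups=2 -> yes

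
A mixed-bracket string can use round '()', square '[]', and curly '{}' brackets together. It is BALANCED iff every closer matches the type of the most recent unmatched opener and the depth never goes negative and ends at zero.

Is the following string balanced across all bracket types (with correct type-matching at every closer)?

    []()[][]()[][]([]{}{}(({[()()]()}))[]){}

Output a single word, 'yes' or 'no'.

pos 0: push '['; stack = [
pos 1: ']' matches '['; pop; stack = (empty)
pos 2: push '('; stack = (
pos 3: ')' matches '('; pop; stack = (empty)
pos 4: push '['; stack = [
pos 5: ']' matches '['; pop; stack = (empty)
pos 6: push '['; stack = [
pos 7: ']' matches '['; pop; stack = (empty)
pos 8: push '('; stack = (
pos 9: ')' matches '('; pop; stack = (empty)
pos 10: push '['; stack = [
pos 11: ']' matches '['; pop; stack = (empty)
pos 12: push '['; stack = [
pos 13: ']' matches '['; pop; stack = (empty)
pos 14: push '('; stack = (
pos 15: push '['; stack = ([
pos 16: ']' matches '['; pop; stack = (
pos 17: push '{'; stack = ({
pos 18: '}' matches '{'; pop; stack = (
pos 19: push '{'; stack = ({
pos 20: '}' matches '{'; pop; stack = (
pos 21: push '('; stack = ((
pos 22: push '('; stack = (((
pos 23: push '{'; stack = ((({
pos 24: push '['; stack = ((({[
pos 25: push '('; stack = ((({[(
pos 26: ')' matches '('; pop; stack = ((({[
pos 27: push '('; stack = ((({[(
pos 28: ')' matches '('; pop; stack = ((({[
pos 29: ']' matches '['; pop; stack = ((({
pos 30: push '('; stack = ((({(
pos 31: ')' matches '('; pop; stack = ((({
pos 32: '}' matches '{'; pop; stack = (((
pos 33: ')' matches '('; pop; stack = ((
pos 34: ')' matches '('; pop; stack = (
pos 35: push '['; stack = ([
pos 36: ']' matches '['; pop; stack = (
pos 37: ')' matches '('; pop; stack = (empty)
pos 38: push '{'; stack = {
pos 39: '}' matches '{'; pop; stack = (empty)
end: stack empty → VALID
Verdict: properly nested → yes

Answer: yes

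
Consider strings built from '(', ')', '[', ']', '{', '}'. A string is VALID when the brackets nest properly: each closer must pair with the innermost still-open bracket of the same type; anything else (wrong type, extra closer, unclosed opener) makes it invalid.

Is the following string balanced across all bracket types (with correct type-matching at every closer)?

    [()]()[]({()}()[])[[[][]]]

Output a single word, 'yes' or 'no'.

pos 0: push '['; stack = [
pos 1: push '('; stack = [(
pos 2: ')' matches '('; pop; stack = [
pos 3: ']' matches '['; pop; stack = (empty)
pos 4: push '('; stack = (
pos 5: ')' matches '('; pop; stack = (empty)
pos 6: push '['; stack = [
pos 7: ']' matches '['; pop; stack = (empty)
pos 8: push '('; stack = (
pos 9: push '{'; stack = ({
pos 10: push '('; stack = ({(
pos 11: ')' matches '('; pop; stack = ({
pos 12: '}' matches '{'; pop; stack = (
pos 13: push '('; stack = ((
pos 14: ')' matches '('; pop; stack = (
pos 15: push '['; stack = ([
pos 16: ']' matches '['; pop; stack = (
pos 17: ')' matches '('; pop; stack = (empty)
pos 18: push '['; stack = [
pos 19: push '['; stack = [[
pos 20: push '['; stack = [[[
pos 21: ']' matches '['; pop; stack = [[
pos 22: push '['; stack = [[[
pos 23: ']' matches '['; pop; stack = [[
pos 24: ']' matches '['; pop; stack = [
pos 25: ']' matches '['; pop; stack = (empty)
end: stack empty → VALID
Verdict: properly nested → yes

Answer: yes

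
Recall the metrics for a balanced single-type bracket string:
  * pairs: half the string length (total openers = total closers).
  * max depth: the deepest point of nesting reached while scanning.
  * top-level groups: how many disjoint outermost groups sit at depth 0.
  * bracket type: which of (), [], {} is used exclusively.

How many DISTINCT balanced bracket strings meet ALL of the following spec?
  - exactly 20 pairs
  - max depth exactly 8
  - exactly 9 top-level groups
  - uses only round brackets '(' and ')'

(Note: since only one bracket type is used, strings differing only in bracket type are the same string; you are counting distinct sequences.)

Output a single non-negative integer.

Answer: 148500

Derivation:
Spec: pairs=20 depth=8 groups=9
Count(depth <= 8) = 24553305
Count(depth <= 7) = 24404805
Count(depth == 8) = 24553305 - 24404805 = 148500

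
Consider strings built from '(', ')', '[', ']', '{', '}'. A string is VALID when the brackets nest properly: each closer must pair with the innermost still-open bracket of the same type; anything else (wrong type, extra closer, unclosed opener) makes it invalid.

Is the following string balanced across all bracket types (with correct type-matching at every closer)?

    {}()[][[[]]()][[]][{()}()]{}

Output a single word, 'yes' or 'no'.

pos 0: push '{'; stack = {
pos 1: '}' matches '{'; pop; stack = (empty)
pos 2: push '('; stack = (
pos 3: ')' matches '('; pop; stack = (empty)
pos 4: push '['; stack = [
pos 5: ']' matches '['; pop; stack = (empty)
pos 6: push '['; stack = [
pos 7: push '['; stack = [[
pos 8: push '['; stack = [[[
pos 9: ']' matches '['; pop; stack = [[
pos 10: ']' matches '['; pop; stack = [
pos 11: push '('; stack = [(
pos 12: ')' matches '('; pop; stack = [
pos 13: ']' matches '['; pop; stack = (empty)
pos 14: push '['; stack = [
pos 15: push '['; stack = [[
pos 16: ']' matches '['; pop; stack = [
pos 17: ']' matches '['; pop; stack = (empty)
pos 18: push '['; stack = [
pos 19: push '{'; stack = [{
pos 20: push '('; stack = [{(
pos 21: ')' matches '('; pop; stack = [{
pos 22: '}' matches '{'; pop; stack = [
pos 23: push '('; stack = [(
pos 24: ')' matches '('; pop; stack = [
pos 25: ']' matches '['; pop; stack = (empty)
pos 26: push '{'; stack = {
pos 27: '}' matches '{'; pop; stack = (empty)
end: stack empty → VALID
Verdict: properly nested → yes

Answer: yes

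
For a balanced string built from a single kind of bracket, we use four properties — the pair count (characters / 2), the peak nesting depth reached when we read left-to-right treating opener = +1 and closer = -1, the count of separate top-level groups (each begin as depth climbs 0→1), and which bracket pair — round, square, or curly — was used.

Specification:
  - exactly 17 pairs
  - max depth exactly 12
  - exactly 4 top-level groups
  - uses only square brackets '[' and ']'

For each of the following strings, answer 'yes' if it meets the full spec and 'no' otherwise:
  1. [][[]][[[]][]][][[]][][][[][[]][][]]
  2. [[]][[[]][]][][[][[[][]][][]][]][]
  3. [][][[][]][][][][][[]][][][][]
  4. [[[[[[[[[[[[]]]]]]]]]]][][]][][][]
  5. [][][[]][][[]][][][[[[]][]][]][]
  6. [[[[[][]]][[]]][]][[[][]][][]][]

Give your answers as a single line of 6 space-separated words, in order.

Answer: no no no yes no no

Derivation:
String 1 '[][[]][[[]][]][][[]][][][[][[]][][]]': depth seq [1 0 1 2 1 0 1 2 3 2 1 2 1 0 1 0 1 2 1 0 1 0 1 0 1 2 1 2 3 2 1 2 1 2 1 0]
  -> pairs=18 depth=3 groups=8 -> no
String 2 '[[]][[[]][]][][[][[[][]][][]][]][]': depth seq [1 2 1 0 1 2 3 2 1 2 1 0 1 0 1 2 1 2 3 4 3 4 3 2 3 2 3 2 1 2 1 0 1 0]
  -> pairs=17 depth=4 groups=5 -> no
String 3 '[][][[][]][][][][][[]][][][][]': depth seq [1 0 1 0 1 2 1 2 1 0 1 0 1 0 1 0 1 0 1 2 1 0 1 0 1 0 1 0 1 0]
  -> pairs=15 depth=2 groups=12 -> no
String 4 '[[[[[[[[[[[[]]]]]]]]]]][][]][][][]': depth seq [1 2 3 4 5 6 7 8 9 10 11 12 11 10 9 8 7 6 5 4 3 2 1 2 1 2 1 0 1 0 1 0 1 0]
  -> pairs=17 depth=12 groups=4 -> yes
String 5 '[][][[]][][[]][][][[[[]][]][]][]': depth seq [1 0 1 0 1 2 1 0 1 0 1 2 1 0 1 0 1 0 1 2 3 4 3 2 3 2 1 2 1 0 1 0]
  -> pairs=16 depth=4 groups=9 -> no
String 6 '[[[[[][]]][[]]][]][[[][]][][]][]': depth seq [1 2 3 4 5 4 5 4 3 2 3 4 3 2 1 2 1 0 1 2 3 2 3 2 1 2 1 2 1 0 1 0]
  -> pairs=16 depth=5 groups=3 -> no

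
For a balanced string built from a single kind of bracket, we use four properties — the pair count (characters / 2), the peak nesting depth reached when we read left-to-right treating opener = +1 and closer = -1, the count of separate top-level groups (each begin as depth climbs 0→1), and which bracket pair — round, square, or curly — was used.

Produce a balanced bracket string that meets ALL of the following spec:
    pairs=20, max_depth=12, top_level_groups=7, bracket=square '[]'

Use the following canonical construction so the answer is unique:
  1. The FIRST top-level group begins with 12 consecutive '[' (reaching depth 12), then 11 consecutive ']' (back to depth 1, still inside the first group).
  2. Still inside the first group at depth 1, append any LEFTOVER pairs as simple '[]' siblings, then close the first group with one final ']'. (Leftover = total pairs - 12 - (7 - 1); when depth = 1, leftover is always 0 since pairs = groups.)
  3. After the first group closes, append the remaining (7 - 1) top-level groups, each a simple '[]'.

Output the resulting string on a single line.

Answer: [[[[[[[[[[[[]]]]]]]]]]][][]][][][][][][]

Derivation:
Spec: pairs=20 depth=12 groups=7
Leftover pairs = 20 - 12 - (7-1) = 2
First group: deep chain of depth 12 + 2 sibling pairs
Remaining 6 groups: simple '[]' each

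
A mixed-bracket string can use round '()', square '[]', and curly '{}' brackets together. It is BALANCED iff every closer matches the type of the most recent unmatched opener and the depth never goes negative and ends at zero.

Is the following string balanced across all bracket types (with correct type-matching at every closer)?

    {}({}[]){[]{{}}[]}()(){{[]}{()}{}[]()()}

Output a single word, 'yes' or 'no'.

Answer: yes

Derivation:
pos 0: push '{'; stack = {
pos 1: '}' matches '{'; pop; stack = (empty)
pos 2: push '('; stack = (
pos 3: push '{'; stack = ({
pos 4: '}' matches '{'; pop; stack = (
pos 5: push '['; stack = ([
pos 6: ']' matches '['; pop; stack = (
pos 7: ')' matches '('; pop; stack = (empty)
pos 8: push '{'; stack = {
pos 9: push '['; stack = {[
pos 10: ']' matches '['; pop; stack = {
pos 11: push '{'; stack = {{
pos 12: push '{'; stack = {{{
pos 13: '}' matches '{'; pop; stack = {{
pos 14: '}' matches '{'; pop; stack = {
pos 15: push '['; stack = {[
pos 16: ']' matches '['; pop; stack = {
pos 17: '}' matches '{'; pop; stack = (empty)
pos 18: push '('; stack = (
pos 19: ')' matches '('; pop; stack = (empty)
pos 20: push '('; stack = (
pos 21: ')' matches '('; pop; stack = (empty)
pos 22: push '{'; stack = {
pos 23: push '{'; stack = {{
pos 24: push '['; stack = {{[
pos 25: ']' matches '['; pop; stack = {{
pos 26: '}' matches '{'; pop; stack = {
pos 27: push '{'; stack = {{
pos 28: push '('; stack = {{(
pos 29: ')' matches '('; pop; stack = {{
pos 30: '}' matches '{'; pop; stack = {
pos 31: push '{'; stack = {{
pos 32: '}' matches '{'; pop; stack = {
pos 33: push '['; stack = {[
pos 34: ']' matches '['; pop; stack = {
pos 35: push '('; stack = {(
pos 36: ')' matches '('; pop; stack = {
pos 37: push '('; stack = {(
pos 38: ')' matches '('; pop; stack = {
pos 39: '}' matches '{'; pop; stack = (empty)
end: stack empty → VALID
Verdict: properly nested → yes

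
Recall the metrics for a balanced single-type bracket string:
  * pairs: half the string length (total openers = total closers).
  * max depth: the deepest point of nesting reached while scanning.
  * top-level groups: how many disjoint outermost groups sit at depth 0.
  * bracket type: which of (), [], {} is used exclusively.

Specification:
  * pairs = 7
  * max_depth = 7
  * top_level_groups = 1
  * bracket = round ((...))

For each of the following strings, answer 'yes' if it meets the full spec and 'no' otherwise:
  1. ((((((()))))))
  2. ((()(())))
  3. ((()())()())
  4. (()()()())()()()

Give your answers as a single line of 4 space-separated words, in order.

String 1 '((((((()))))))': depth seq [1 2 3 4 5 6 7 6 5 4 3 2 1 0]
  -> pairs=7 depth=7 groups=1 -> yes
String 2 '((()(())))': depth seq [1 2 3 2 3 4 3 2 1 0]
  -> pairs=5 depth=4 groups=1 -> no
String 3 '((()())()())': depth seq [1 2 3 2 3 2 1 2 1 2 1 0]
  -> pairs=6 depth=3 groups=1 -> no
String 4 '(()()()())()()()': depth seq [1 2 1 2 1 2 1 2 1 0 1 0 1 0 1 0]
  -> pairs=8 depth=2 groups=4 -> no

Answer: yes no no no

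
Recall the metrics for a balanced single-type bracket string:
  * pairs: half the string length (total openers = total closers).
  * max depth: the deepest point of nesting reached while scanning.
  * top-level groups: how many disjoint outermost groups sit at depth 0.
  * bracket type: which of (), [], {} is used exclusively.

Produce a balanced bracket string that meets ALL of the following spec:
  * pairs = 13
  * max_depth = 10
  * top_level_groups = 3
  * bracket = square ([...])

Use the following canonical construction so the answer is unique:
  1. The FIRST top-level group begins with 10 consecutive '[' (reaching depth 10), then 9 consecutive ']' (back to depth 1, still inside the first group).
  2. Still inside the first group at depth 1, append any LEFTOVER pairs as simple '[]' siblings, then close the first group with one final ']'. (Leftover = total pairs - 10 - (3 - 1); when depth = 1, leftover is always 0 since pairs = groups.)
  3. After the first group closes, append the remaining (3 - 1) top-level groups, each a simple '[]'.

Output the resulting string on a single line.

Answer: [[[[[[[[[[]]]]]]]]][]][][]

Derivation:
Spec: pairs=13 depth=10 groups=3
Leftover pairs = 13 - 10 - (3-1) = 1
First group: deep chain of depth 10 + 1 sibling pairs
Remaining 2 groups: simple '[]' each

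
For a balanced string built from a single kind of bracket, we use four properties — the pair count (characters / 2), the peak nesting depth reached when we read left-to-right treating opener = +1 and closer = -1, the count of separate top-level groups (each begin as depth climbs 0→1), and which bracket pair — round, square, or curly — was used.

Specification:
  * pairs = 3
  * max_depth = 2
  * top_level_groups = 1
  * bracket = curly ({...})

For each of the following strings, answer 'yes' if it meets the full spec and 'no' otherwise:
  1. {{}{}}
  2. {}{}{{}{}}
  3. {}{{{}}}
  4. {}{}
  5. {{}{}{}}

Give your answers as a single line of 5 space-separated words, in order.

Answer: yes no no no no

Derivation:
String 1 '{{}{}}': depth seq [1 2 1 2 1 0]
  -> pairs=3 depth=2 groups=1 -> yes
String 2 '{}{}{{}{}}': depth seq [1 0 1 0 1 2 1 2 1 0]
  -> pairs=5 depth=2 groups=3 -> no
String 3 '{}{{{}}}': depth seq [1 0 1 2 3 2 1 0]
  -> pairs=4 depth=3 groups=2 -> no
String 4 '{}{}': depth seq [1 0 1 0]
  -> pairs=2 depth=1 groups=2 -> no
String 5 '{{}{}{}}': depth seq [1 2 1 2 1 2 1 0]
  -> pairs=4 depth=2 groups=1 -> no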